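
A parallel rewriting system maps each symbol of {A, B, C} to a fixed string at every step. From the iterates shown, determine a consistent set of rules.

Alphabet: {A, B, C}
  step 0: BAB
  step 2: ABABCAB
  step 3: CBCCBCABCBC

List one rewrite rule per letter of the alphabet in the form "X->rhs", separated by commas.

  step 2 ⇒ step 3: ABABCAB ⇒ CB·C·CB·C·AB·CB·C
    A ↦ CB
    B ↦ C
    C ↦ AB

A->CB, B->C, C->AB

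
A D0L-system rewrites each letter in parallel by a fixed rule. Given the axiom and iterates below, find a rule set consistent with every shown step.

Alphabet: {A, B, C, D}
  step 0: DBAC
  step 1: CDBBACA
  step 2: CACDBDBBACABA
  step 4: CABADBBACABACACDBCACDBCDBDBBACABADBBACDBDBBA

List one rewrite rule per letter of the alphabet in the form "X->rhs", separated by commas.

A->BA, B->DB, C->CA, D->C

  step 1 ⇒ step 2: CDBBACA ⇒ CA·C·DB·DB·BA·CA·BA
    A ↦ BA
    B ↦ DB
    C ↦ CA
    D ↦ C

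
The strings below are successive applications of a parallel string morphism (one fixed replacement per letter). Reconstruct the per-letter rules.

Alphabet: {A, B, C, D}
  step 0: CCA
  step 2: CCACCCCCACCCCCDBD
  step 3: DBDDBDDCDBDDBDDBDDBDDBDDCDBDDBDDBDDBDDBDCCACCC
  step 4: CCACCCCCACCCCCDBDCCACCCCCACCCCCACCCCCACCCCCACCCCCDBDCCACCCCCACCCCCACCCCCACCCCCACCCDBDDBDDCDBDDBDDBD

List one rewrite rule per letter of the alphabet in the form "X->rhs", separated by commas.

A->DC, B->AC, C->DBD, D->CC

  step 3 ⇒ step 4: DBDDBDDCDBDDBDDBDDBDDBDDCDBDDBDDBDDBDDBDCCACCC ⇒ CC·AC·CC·CC·AC·CC·CC·DBD·CC·AC·CC·CC·AC·CC·CC·AC·CC·CC·AC·CC·CC·AC·CC·CC·DBD·CC·AC·CC·CC·AC·CC·CC·AC·CC·CC·AC·CC·CC·AC·CC·DBD·DBD·DC·DBD·DBD·DBD
    A ↦ DC
    B ↦ AC
    C ↦ DBD
    D ↦ CC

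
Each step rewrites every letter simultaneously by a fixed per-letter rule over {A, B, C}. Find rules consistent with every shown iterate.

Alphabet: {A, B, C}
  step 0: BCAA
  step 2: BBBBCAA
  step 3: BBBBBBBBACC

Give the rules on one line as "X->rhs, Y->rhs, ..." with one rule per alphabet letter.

A->C, B->BB, C->A

  step 2 ⇒ step 3: BBBBCAA ⇒ BB·BB·BB·BB·A·C·C
    A ↦ C
    B ↦ BB
    C ↦ A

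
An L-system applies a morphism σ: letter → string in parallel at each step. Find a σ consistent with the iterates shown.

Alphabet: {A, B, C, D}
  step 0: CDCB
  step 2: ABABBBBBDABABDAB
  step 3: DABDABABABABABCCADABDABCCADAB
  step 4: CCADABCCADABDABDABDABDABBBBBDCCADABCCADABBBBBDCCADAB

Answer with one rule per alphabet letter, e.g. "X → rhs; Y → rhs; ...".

A->D, B->AB, C->BB, D->CCA

  step 3 ⇒ step 4: DABDABABABABABCCADABDABCCADAB ⇒ CCA·D·AB·CCA·D·AB·D·AB·D·AB·D·AB·D·AB·BB·BB·D·CCA·D·AB·CCA·D·AB·BB·BB·D·CCA·D·AB
    A ↦ D
    B ↦ AB
    C ↦ BB
    D ↦ CCA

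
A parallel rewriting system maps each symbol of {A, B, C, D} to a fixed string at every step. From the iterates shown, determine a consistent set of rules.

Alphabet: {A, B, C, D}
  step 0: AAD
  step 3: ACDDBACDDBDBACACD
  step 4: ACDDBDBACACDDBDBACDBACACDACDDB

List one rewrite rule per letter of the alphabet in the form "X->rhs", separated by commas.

A->AC, B->AC, C->D, D->DB

  step 3 ⇒ step 4: ACDDBACDDBDBACACD ⇒ AC·D·DB·DB·AC·AC·D·DB·DB·AC·DB·AC·AC·D·AC·D·DB
    A ↦ AC
    B ↦ AC
    C ↦ D
    D ↦ DB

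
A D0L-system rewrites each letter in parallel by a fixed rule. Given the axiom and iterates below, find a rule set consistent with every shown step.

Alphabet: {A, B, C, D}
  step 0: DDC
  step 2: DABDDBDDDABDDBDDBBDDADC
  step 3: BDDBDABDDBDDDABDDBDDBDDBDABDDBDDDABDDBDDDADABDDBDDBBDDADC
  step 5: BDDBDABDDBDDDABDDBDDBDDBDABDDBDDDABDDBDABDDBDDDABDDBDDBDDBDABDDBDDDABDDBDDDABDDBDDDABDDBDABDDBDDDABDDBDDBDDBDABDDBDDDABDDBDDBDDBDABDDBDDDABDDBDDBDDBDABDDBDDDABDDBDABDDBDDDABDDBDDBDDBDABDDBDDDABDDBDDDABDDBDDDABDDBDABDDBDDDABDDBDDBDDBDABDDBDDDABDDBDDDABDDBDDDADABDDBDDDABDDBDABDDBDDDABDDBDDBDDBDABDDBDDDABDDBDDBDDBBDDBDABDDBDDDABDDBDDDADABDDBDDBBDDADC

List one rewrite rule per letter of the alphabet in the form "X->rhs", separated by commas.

  step 2 ⇒ step 3: DABDDBDDDABDDBDDBBDDADC ⇒ BDD·B·DA·BDD·BDD·DA·BDD·BDD·BDD·B·DA·BDD·BDD·DA·BDD·BDD·DA·DA·BDD·BDD·B·BDD·ADC
    A ↦ B
    B ↦ DA
    C ↦ ADC
    D ↦ BDD

A->B, B->DA, C->ADC, D->BDD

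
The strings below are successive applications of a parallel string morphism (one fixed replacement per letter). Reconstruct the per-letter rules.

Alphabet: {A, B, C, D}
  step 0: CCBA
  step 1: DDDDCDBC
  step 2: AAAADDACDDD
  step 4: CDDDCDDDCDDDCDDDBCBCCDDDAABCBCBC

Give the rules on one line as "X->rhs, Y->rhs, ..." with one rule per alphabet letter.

  step 1 ⇒ step 2: DDDDCDBC ⇒ A·A·A·A·DD·A·CD·DD
    B ↦ CD
    C ↦ DD
    D ↦ A
  step 0 ⇒ step 1: CCBA ⇒ DD·DD·CD·BC
    A ↦ BC

A->BC, B->CD, C->DD, D->A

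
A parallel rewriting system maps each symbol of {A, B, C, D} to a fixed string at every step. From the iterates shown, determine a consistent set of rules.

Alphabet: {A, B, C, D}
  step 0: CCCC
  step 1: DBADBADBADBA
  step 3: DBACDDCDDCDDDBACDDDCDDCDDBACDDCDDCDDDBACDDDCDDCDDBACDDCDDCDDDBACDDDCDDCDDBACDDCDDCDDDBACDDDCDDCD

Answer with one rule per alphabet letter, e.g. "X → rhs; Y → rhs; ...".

  step 0 ⇒ step 1: CCCC ⇒ DBA·DBA·DBA·DBA
    C ↦ DBA
    A ↦ BB  (constrained at step 1)
    B ↦ DCD  (constrained at step 1)
    D ↦ CDD  (constrained at step 1)

A->BB, B->DCD, C->DBA, D->CDD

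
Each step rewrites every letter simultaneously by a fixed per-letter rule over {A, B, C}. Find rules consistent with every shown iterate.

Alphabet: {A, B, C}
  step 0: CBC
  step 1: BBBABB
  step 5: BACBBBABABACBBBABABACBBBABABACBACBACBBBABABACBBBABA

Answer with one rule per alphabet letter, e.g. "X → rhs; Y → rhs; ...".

A->C, B->BA, C->BB

  step 0 ⇒ step 1: CBC ⇒ BB·BA·BB
    B ↦ BA
    C ↦ BB
    A ↦ C  (constrained at step 1)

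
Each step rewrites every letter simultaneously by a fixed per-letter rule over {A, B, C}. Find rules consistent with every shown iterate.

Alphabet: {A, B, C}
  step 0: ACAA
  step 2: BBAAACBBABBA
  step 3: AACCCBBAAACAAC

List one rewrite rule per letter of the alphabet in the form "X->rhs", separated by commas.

  step 2 ⇒ step 3: BBAAACBBABBA ⇒ A·A·C·C·C·BBA·A·A·C·A·A·C
    A ↦ C
    B ↦ A
    C ↦ BBA

A->C, B->A, C->BBA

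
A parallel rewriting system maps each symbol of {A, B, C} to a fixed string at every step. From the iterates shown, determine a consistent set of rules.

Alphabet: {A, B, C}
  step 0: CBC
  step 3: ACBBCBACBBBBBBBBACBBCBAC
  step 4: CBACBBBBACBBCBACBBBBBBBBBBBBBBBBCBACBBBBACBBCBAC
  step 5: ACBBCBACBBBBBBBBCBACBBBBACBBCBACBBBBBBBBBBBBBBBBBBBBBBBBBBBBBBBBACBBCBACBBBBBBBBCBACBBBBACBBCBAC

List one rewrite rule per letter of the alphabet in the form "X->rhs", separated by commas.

A->CB, B->BB, C->AC

  step 4 ⇒ step 5: CBACBBBBACBBCBACBBBBBBBBBBBBBBBBCBACBBBBACBBCBAC ⇒ AC·BB·CB·AC·BB·BB·BB·BB·CB·AC·BB·BB·AC·BB·CB·AC·BB·BB·BB·BB·BB·BB·BB·BB·BB·BB·BB·BB·BB·BB·BB·BB·AC·BB·CB·AC·BB·BB·BB·BB·CB·AC·BB·BB·AC·BB·CB·AC
    A ↦ CB
    B ↦ BB
    C ↦ AC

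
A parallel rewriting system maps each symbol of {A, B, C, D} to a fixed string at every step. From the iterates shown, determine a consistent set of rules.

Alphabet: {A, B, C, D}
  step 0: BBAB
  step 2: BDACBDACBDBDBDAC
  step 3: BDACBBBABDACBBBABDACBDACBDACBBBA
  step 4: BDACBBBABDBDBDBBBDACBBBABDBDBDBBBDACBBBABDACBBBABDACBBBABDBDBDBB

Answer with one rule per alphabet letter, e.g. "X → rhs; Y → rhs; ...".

A->BB, B->BD, C->BA, D->AC

  step 3 ⇒ step 4: BDACBBBABDACBBBABDACBDACBDACBBBA ⇒ BD·AC·BB·BA·BD·BD·BD·BB·BD·AC·BB·BA·BD·BD·BD·BB·BD·AC·BB·BA·BD·AC·BB·BA·BD·AC·BB·BA·BD·BD·BD·BB
    A ↦ BB
    B ↦ BD
    C ↦ BA
    D ↦ AC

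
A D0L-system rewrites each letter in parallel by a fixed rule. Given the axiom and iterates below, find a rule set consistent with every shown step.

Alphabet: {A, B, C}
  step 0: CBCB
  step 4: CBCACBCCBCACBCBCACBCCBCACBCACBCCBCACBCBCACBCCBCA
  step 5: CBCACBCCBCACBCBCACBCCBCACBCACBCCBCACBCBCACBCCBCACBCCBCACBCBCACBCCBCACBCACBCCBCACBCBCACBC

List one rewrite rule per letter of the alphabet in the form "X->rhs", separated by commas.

  step 4 ⇒ step 5: CBCACBCCBCACBCBCACBCCBCACBCACBCCBCACBCBCACBCCBCA ⇒ CB·CA·CB·C·CB·CA·CB·CB·CA·CB·C·CB·CA·CB·CA·CB·C·CB·CA·CB·CB·CA·CB·C·CB·CA·CB·C·CB·CA·CB·CB·CA·CB·C·CB·CA·CB·CA·CB·C·CB·CA·CB·CB·CA·CB·C
    A ↦ C
    B ↦ CA
    C ↦ CB

A->C, B->CA, C->CB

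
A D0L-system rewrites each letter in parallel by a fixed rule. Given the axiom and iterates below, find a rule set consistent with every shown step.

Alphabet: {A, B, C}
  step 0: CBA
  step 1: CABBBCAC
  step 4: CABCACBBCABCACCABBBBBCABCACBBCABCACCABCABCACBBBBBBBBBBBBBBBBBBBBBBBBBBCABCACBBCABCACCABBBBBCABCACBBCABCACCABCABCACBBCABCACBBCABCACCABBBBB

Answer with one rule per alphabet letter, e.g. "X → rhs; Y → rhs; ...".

  step 0 ⇒ step 1: CBA ⇒ CAB·BB·CAC
    A ↦ CAC
    B ↦ BB
    C ↦ CAB

A->CAC, B->BB, C->CAB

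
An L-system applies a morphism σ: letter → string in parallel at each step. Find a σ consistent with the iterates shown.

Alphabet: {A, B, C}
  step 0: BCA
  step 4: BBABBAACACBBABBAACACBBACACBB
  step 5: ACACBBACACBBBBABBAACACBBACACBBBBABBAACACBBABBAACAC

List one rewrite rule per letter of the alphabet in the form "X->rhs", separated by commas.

A->BB, B->AC, C->A

  step 4 ⇒ step 5: BBABBAACACBBABBAACACBBACACBB ⇒ AC·AC·BB·AC·AC·BB·BB·A·BB·A·AC·AC·BB·AC·AC·BB·BB·A·BB·A·AC·AC·BB·A·BB·A·AC·AC
    A ↦ BB
    B ↦ AC
    C ↦ A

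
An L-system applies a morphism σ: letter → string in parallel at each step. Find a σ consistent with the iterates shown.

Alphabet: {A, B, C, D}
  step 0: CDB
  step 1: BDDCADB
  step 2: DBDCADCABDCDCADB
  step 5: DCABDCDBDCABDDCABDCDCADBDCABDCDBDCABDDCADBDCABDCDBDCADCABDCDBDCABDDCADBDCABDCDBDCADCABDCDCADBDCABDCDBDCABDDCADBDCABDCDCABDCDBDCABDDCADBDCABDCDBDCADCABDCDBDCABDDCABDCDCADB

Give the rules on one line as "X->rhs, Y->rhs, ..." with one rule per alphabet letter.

  step 1 ⇒ step 2: BDDCADB ⇒ DB·DCA·DCA·BD·C·DCA·DB
    A ↦ C
    B ↦ DB
    C ↦ BD
    D ↦ DCA

A->C, B->DB, C->BD, D->DCA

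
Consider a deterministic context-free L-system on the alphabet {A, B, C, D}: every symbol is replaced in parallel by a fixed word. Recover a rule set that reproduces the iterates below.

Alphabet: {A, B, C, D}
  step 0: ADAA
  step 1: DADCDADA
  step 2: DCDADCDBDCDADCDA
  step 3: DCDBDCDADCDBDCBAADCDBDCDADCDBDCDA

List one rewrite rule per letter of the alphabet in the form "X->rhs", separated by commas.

  step 2 ⇒ step 3: DCDADCDBDCDADCDA ⇒ DC·DB·DC·DA·DC·DB·DC·BAA·DC·DB·DC·DA·DC·DB·DC·DA
    A ↦ DA
    B ↦ BAA
    C ↦ DB
    D ↦ DC

A->DA, B->BAA, C->DB, D->DC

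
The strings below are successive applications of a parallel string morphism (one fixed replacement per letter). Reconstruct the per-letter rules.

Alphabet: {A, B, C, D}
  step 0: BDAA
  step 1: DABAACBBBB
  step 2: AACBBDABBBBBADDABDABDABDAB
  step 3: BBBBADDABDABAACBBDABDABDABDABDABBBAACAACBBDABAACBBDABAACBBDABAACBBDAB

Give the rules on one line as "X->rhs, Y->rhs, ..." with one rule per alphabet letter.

  step 2 ⇒ step 3: AACBBDABBBBBADDABDABDABDAB ⇒ BB·BB·AD·DAB·DAB·AAC·BB·DAB·DAB·DAB·DAB·DAB·BB·AAC·AAC·BB·DAB·AAC·BB·DAB·AAC·BB·DAB·AAC·BB·DAB
    A ↦ BB
    B ↦ DAB
    C ↦ AD
    D ↦ AAC

A->BB, B->DAB, C->AD, D->AAC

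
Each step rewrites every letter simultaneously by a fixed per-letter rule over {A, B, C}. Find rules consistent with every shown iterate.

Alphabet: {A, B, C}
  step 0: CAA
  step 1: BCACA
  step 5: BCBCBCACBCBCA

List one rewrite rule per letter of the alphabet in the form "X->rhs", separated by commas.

A->CA, B->C, C->B

  step 0 ⇒ step 1: CAA ⇒ B·CA·CA
    A ↦ CA
    C ↦ B
    B ↦ C  (constrained at step 1)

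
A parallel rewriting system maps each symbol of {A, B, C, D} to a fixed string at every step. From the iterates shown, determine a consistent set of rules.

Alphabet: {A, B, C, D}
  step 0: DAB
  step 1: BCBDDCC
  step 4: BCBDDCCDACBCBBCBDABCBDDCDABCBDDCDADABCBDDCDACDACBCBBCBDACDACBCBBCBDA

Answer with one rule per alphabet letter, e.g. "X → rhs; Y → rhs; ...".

  step 0 ⇒ step 1: DAB ⇒ BCB·DDC·C
    A ↦ DDC
    B ↦ C
    D ↦ BCB
    C ↦ DA  (constrained at step 1)

A->DDC, B->C, C->DA, D->BCB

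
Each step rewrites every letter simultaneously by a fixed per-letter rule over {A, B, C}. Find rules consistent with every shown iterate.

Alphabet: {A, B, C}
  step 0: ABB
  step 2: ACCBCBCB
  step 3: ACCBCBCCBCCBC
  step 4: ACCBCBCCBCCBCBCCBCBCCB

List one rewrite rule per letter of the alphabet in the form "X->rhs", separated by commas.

  step 3 ⇒ step 4: ACCBCBCCBCCBC ⇒ AC·CB·CB·C·CB·C·CB·CB·C·CB·CB·C·CB
    A ↦ AC
    B ↦ C
    C ↦ CB

A->AC, B->C, C->CB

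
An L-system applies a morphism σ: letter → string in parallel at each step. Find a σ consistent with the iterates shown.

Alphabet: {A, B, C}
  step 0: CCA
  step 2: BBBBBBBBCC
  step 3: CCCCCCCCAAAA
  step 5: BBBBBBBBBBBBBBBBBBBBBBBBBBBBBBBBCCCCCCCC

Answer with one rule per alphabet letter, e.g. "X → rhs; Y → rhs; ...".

  step 2 ⇒ step 3: BBBBBBBBCC ⇒ C·C·C·C·C·C·C·C·AA·AA
    B ↦ C
    C ↦ AA
    A ↦ BB  (constrained at step 0)

A->BB, B->C, C->AA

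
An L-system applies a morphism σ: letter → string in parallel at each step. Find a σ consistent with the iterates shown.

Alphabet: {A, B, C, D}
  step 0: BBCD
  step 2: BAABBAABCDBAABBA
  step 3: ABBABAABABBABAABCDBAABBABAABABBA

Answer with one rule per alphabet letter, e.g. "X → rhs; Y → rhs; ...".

  step 2 ⇒ step 3: BAABBAABCDBAABBA ⇒ AB·BA·BA·AB·AB·BA·BA·AB·CD·BA·AB·BA·BA·AB·AB·BA
    A ↦ BA
    B ↦ AB
    C ↦ CD
    D ↦ BA

A->BA, B->AB, C->CD, D->BA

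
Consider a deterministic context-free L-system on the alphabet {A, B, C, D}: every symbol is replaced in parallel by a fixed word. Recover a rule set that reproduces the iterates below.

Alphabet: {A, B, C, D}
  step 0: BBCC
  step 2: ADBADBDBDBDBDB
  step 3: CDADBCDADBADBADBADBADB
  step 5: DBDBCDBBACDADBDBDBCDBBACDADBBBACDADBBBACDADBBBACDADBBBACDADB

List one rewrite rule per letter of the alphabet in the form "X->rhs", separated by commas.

  step 2 ⇒ step 3: ADBADBDBDBDBDB ⇒ CD·A·DB·CD·A·DB·A·DB·A·DB·A·DB·A·DB
    A ↦ CD
    B ↦ DB
    D ↦ A
    C ↦ BB  (constrained at step 0)

A->CD, B->DB, C->BB, D->A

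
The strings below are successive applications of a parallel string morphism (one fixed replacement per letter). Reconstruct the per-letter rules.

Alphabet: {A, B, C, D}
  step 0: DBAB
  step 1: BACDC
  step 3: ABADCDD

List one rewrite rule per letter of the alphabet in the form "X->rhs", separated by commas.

A->D, B->C, C->A, D->BA

  step 0 ⇒ step 1: DBAB ⇒ BA·C·D·C
    A ↦ D
    B ↦ C
    D ↦ BA
    C ↦ A  (constrained at step 1)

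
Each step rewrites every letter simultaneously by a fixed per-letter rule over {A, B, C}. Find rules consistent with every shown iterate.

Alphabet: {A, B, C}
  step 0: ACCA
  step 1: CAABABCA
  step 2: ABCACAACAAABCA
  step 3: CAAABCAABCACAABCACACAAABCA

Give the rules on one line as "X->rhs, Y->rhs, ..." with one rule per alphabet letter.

A->CA, B->A, C->AB

  step 2 ⇒ step 3: ABCACAACAAABCA ⇒ CA·A·AB·CA·AB·CA·CA·AB·CA·CA·CA·A·AB·CA
    A ↦ CA
    B ↦ A
    C ↦ AB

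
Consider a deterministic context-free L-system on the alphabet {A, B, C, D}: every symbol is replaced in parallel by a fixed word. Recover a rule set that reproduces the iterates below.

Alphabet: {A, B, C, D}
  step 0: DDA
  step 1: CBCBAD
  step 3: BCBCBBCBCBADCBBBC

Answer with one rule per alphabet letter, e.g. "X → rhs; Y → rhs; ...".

  step 0 ⇒ step 1: DDA ⇒ CB·CB·AD
    A ↦ AD
    D ↦ CB
    B ↦ BC  (constrained at step 1)
    C ↦ B  (constrained at step 1)

A->AD, B->BC, C->B, D->CB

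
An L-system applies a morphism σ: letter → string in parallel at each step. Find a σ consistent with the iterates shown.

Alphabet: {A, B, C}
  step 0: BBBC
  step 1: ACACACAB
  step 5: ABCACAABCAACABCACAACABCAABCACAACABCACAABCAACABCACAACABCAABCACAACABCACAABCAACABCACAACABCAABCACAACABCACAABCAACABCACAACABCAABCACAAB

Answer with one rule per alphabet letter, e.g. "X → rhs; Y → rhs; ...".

  step 0 ⇒ step 1: BBBC ⇒ AC·AC·AC·AB
    B ↦ AC
    C ↦ AB
    A ↦ CA  (constrained at step 1)

A->CA, B->AC, C->AB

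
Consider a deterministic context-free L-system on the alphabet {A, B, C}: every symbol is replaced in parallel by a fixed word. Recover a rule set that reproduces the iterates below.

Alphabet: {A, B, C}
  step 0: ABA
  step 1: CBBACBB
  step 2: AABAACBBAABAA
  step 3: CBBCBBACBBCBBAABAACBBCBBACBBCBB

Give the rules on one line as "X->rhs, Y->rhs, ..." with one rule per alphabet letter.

  step 2 ⇒ step 3: AABAACBBAABAA ⇒ CBB·CBB·A·CBB·CBB·AAB·A·A·CBB·CBB·A·CBB·CBB
    A ↦ CBB
    B ↦ A
    C ↦ AAB

A->CBB, B->A, C->AAB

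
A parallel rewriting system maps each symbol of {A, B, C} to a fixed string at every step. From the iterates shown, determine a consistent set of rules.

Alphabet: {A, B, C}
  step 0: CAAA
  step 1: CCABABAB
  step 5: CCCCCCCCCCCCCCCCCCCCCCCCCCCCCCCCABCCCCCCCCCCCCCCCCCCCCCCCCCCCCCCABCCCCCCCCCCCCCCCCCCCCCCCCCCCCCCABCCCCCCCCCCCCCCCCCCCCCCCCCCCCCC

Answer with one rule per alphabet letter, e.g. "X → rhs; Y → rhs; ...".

A->AB, B->CC, C->CC

  step 0 ⇒ step 1: CAAA ⇒ CC·AB·AB·AB
    A ↦ AB
    C ↦ CC
    B ↦ CC  (constrained at step 1)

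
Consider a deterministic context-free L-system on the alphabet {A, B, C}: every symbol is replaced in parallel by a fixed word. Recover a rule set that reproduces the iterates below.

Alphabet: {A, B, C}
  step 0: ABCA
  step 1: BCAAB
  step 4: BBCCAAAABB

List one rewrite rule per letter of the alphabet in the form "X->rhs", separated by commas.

  step 0 ⇒ step 1: ABCA ⇒ B·C·AA·B
    A ↦ B
    B ↦ C
    C ↦ AA

A->B, B->C, C->AA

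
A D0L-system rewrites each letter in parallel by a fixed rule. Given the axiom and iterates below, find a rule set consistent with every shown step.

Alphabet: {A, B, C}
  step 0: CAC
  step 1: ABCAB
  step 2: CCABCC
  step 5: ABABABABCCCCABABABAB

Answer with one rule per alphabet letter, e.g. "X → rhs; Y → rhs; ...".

A->C, B->C, C->AB

  step 1 ⇒ step 2: ABCAB ⇒ C·C·AB·C·C
    A ↦ C
    B ↦ C
    C ↦ AB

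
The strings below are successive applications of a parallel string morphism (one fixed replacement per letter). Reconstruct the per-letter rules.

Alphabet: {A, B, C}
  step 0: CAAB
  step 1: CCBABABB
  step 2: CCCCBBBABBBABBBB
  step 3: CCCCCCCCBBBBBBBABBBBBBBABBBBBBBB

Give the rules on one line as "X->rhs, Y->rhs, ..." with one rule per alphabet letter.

A->BA, B->BB, C->CC

  step 2 ⇒ step 3: CCCCBBBABBBABBBB ⇒ CC·CC·CC·CC·BB·BB·BB·BA·BB·BB·BB·BA·BB·BB·BB·BB
    A ↦ BA
    B ↦ BB
    C ↦ CC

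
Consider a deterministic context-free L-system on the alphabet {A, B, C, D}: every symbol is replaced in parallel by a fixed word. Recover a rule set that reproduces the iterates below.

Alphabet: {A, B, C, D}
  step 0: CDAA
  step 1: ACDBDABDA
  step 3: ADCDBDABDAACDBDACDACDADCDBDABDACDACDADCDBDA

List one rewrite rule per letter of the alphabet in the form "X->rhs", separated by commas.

  step 0 ⇒ step 1: CDAA ⇒ A·CD·BDA·BDA
    A ↦ BDA
    C ↦ A
    D ↦ CD
    B ↦ AD  (constrained at step 1)

A->BDA, B->AD, C->A, D->CD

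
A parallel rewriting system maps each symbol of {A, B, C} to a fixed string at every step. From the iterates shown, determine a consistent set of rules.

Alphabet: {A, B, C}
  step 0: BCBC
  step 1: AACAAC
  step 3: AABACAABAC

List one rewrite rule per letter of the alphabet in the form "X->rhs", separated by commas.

A->B, B->A, C->AC

  step 0 ⇒ step 1: BCBC ⇒ A·AC·A·AC
    B ↦ A
    C ↦ AC
    A ↦ B  (constrained at step 1)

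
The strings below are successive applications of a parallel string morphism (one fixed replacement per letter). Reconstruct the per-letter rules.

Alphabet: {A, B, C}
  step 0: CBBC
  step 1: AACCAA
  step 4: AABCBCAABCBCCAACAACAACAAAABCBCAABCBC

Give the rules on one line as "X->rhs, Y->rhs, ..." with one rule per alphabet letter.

A->BC, B->C, C->AA

  step 0 ⇒ step 1: CBBC ⇒ AA·C·C·AA
    B ↦ C
    C ↦ AA
    A ↦ BC  (constrained at step 1)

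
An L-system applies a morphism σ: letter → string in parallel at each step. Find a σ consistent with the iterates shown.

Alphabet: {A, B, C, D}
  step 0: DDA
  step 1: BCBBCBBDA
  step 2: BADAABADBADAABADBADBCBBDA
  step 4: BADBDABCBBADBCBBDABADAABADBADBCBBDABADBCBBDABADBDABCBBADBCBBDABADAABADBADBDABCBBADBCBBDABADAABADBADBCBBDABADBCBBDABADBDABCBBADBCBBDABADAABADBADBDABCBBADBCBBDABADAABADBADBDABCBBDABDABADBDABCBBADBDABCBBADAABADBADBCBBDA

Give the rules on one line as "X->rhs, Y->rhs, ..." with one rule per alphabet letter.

A->BDA, B->BAD, C->AA, D->BCB

  step 1 ⇒ step 2: BCBBCBBDA ⇒ BAD·AA·BAD·BAD·AA·BAD·BAD·BCB·BDA
    A ↦ BDA
    B ↦ BAD
    C ↦ AA
    D ↦ BCB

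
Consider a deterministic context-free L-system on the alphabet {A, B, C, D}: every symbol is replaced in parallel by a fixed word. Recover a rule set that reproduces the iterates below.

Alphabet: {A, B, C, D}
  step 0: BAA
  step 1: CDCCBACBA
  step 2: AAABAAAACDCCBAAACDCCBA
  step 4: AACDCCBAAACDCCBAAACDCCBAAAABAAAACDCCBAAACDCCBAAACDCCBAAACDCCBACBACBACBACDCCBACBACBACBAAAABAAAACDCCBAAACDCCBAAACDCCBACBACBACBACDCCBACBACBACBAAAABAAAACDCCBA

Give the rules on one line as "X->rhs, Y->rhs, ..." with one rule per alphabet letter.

A->CBA, B->CDC, C->AA, D->AB

  step 1 ⇒ step 2: CDCCBACBA ⇒ AA·AB·AA·AA·CDC·CBA·AA·CDC·CBA
    A ↦ CBA
    B ↦ CDC
    C ↦ AA
    D ↦ AB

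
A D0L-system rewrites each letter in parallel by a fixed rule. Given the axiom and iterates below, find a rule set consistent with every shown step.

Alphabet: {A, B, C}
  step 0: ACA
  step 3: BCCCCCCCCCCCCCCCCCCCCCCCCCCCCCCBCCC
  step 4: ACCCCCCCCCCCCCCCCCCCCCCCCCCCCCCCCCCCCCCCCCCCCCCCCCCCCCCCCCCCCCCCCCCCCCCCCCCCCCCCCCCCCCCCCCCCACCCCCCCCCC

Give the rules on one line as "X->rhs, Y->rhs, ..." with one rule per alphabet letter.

A->B, B->AC, C->CCC

  step 3 ⇒ step 4: BCCCCCCCCCCCCCCCCCCCCCCCCCCCCCCBCCC ⇒ AC·CCC·CCC·CCC·CCC·CCC·CCC·CCC·CCC·CCC·CCC·CCC·CCC·CCC·CCC·CCC·CCC·CCC·CCC·CCC·CCC·CCC·CCC·CCC·CCC·CCC·CCC·CCC·CCC·CCC·CCC·AC·CCC·CCC·CCC
    B ↦ AC
    C ↦ CCC
    A ↦ B  (constrained at step 0)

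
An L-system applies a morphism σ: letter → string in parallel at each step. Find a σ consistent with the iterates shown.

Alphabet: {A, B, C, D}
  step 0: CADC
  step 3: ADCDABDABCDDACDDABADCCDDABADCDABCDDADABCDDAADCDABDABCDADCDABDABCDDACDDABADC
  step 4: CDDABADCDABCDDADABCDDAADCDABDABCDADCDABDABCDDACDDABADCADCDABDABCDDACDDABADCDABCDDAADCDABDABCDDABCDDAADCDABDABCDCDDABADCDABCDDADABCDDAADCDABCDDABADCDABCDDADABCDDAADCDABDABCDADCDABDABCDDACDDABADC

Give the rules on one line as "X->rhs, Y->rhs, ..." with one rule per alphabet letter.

A->CD, B->DA, C->ADC, D->DAB

  step 3 ⇒ step 4: ADCDABDABCDDACDDABADCCDDABADCDABCDDADABCDDAADCDABDABCDADCDABDABCDDACDDABADC ⇒ CD·DAB·ADC·DAB·CD·DA·DAB·CD·DA·ADC·DAB·DAB·CD·ADC·DAB·DAB·CD·DA·CD·DAB·ADC·ADC·DAB·DAB·CD·DA·CD·DAB·ADC·DAB·CD·DA·ADC·DAB·DAB·CD·DAB·CD·DA·ADC·DAB·DAB·CD·CD·DAB·ADC·DAB·CD·DA·DAB·CD·DA·ADC·DAB·CD·DAB·ADC·DAB·CD·DA·DAB·CD·DA·ADC·DAB·DAB·CD·ADC·DAB·DAB·CD·DA·CD·DAB·ADC
    A ↦ CD
    B ↦ DA
    C ↦ ADC
    D ↦ DAB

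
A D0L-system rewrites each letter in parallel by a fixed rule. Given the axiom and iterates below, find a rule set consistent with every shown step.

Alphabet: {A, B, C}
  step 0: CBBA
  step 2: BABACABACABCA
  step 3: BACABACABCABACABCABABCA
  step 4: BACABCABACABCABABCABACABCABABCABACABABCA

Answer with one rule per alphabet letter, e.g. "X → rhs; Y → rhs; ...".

  step 3 ⇒ step 4: BACABACABCABACABCABABCA ⇒ BA·CA·B·CA·BA·CA·B·CA·BA·B·CA·BA·CA·B·CA·BA·B·CA·BA·CA·BA·B·CA
    A ↦ CA
    B ↦ BA
    C ↦ B

A->CA, B->BA, C->B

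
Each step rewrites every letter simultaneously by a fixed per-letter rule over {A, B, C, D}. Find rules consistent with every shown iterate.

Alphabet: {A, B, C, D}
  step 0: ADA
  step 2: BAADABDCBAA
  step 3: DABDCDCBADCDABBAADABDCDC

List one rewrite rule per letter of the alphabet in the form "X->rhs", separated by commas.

  step 2 ⇒ step 3: BAADABDCBAA ⇒ DAB·DC·DC·BA·DC·DAB·BA·A·DAB·DC·DC
    A ↦ DC
    B ↦ DAB
    C ↦ A
    D ↦ BA

A->DC, B->DAB, C->A, D->BA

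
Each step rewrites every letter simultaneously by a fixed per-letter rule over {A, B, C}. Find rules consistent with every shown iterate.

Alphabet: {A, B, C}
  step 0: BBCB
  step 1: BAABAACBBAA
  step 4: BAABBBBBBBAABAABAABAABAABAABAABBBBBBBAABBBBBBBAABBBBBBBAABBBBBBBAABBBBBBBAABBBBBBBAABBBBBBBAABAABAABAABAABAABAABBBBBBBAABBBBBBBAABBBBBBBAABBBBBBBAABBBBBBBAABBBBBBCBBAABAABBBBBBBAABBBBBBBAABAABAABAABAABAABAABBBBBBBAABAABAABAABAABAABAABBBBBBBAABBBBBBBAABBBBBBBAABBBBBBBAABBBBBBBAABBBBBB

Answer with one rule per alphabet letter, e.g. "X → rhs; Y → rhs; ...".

  step 0 ⇒ step 1: BBCB ⇒ BAA·BAA·CB·BAA
    B ↦ BAA
    C ↦ CB
    A ↦ BBB  (constrained at step 1)

A->BBB, B->BAA, C->CB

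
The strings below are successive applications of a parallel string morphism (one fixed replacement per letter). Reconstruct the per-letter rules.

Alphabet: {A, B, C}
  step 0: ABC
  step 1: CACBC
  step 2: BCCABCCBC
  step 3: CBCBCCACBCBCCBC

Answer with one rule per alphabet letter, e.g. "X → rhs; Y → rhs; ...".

  step 2 ⇒ step 3: BCCABCCBC ⇒ C·BC·BC·CA·C·BC·BC·C·BC
    A ↦ CA
    B ↦ C
    C ↦ BC

A->CA, B->C, C->BC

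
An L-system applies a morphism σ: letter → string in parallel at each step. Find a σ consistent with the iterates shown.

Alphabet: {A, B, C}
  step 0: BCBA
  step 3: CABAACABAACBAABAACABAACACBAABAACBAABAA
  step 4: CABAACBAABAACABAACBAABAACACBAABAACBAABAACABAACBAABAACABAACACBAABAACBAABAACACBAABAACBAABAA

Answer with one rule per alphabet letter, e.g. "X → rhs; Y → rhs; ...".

A->BAA, B->C, C->CA

  step 3 ⇒ step 4: CABAACABAACBAABAACABAACACBAABAACBAABAA ⇒ CA·BAA·C·BAA·BAA·CA·BAA·C·BAA·BAA·CA·C·BAA·BAA·C·BAA·BAA·CA·BAA·C·BAA·BAA·CA·BAA·CA·C·BAA·BAA·C·BAA·BAA·CA·C·BAA·BAA·C·BAA·BAA
    A ↦ BAA
    B ↦ C
    C ↦ CA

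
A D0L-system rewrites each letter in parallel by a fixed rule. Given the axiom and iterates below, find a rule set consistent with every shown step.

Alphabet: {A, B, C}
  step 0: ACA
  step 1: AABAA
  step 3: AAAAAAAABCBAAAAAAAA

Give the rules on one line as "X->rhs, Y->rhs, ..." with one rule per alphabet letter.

A->AA, B->CB, C->B

  step 0 ⇒ step 1: ACA ⇒ AA·B·AA
    A ↦ AA
    C ↦ B
    B ↦ CB  (constrained at step 1)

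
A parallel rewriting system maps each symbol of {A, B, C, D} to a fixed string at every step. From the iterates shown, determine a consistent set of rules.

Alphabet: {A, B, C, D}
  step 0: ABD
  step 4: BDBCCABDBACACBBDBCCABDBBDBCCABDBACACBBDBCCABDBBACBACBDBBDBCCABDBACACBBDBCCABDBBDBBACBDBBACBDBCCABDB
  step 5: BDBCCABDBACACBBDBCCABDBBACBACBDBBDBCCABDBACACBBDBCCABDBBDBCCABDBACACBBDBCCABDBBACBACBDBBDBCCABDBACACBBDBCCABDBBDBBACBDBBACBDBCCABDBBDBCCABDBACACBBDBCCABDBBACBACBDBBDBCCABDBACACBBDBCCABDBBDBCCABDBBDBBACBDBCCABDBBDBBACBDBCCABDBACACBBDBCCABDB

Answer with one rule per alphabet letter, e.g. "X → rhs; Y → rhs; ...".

  step 4 ⇒ step 5: BDBCCABDBACACBBDBCCABDBBDBCCABDBACACBBDBCCABDBBACBACBDBBDBCCABDBACACBBDBCCABDBBDBBACBDBBACBDBCCABDB ⇒ BDB·CCA·BDB·AC·AC·B·BDB·CCA·BDB·B·AC·B·AC·BDB·BDB·CCA·BDB·AC·AC·B·BDB·CCA·BDB·BDB·CCA·BDB·AC·AC·B·BDB·CCA·BDB·B·AC·B·AC·BDB·BDB·CCA·BDB·AC·AC·B·BDB·CCA·BDB·BDB·B·AC·BDB·B·AC·BDB·CCA·BDB·BDB·CCA·BDB·AC·AC·B·BDB·CCA·BDB·B·AC·B·AC·BDB·BDB·CCA·BDB·AC·AC·B·BDB·CCA·BDB·BDB·CCA·BDB·BDB·B·AC·BDB·CCA·BDB·BDB·B·AC·BDB·CCA·BDB·AC·AC·B·BDB·CCA·BDB
    A ↦ B
    B ↦ BDB
    C ↦ AC
    D ↦ CCA

A->B, B->BDB, C->AC, D->CCA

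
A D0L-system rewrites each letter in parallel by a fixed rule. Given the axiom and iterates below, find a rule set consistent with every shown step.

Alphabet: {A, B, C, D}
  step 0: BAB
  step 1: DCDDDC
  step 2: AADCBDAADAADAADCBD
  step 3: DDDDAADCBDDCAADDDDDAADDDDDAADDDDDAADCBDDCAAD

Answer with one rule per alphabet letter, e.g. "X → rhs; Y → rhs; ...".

A->DD, B->DC, C->CBD, D->AAD

  step 2 ⇒ step 3: AADCBDAADAADAADCBD ⇒ DD·DD·AAD·CBD·DC·AAD·DD·DD·AAD·DD·DD·AAD·DD·DD·AAD·CBD·DC·AAD
    A ↦ DD
    B ↦ DC
    C ↦ CBD
    D ↦ AAD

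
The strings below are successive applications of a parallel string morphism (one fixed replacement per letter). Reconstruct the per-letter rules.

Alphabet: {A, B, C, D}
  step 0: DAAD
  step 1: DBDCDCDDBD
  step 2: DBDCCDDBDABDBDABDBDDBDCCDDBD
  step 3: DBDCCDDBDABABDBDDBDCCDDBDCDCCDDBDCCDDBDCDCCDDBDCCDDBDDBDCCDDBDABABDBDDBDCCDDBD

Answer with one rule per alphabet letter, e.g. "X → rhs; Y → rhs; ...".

A->CD, B->CCD, C->AB, D->DBD

  step 2 ⇒ step 3: DBDCCDDBDABDBDABDBDDBDCCDDBD ⇒ DBD·CCD·DBD·AB·AB·DBD·DBD·CCD·DBD·CD·CCD·DBD·CCD·DBD·CD·CCD·DBD·CCD·DBD·DBD·CCD·DBD·AB·AB·DBD·DBD·CCD·DBD
    A ↦ CD
    B ↦ CCD
    C ↦ AB
    D ↦ DBD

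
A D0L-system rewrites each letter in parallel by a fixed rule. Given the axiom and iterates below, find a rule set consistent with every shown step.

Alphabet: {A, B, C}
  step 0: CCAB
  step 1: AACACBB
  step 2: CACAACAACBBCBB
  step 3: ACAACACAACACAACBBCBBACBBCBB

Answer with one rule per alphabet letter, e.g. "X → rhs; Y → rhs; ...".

A->CA, B->CBB, C->A

  step 2 ⇒ step 3: CACAACAACBBCBB ⇒ A·CA·A·CA·CA·A·CA·CA·A·CBB·CBB·A·CBB·CBB
    A ↦ CA
    B ↦ CBB
    C ↦ A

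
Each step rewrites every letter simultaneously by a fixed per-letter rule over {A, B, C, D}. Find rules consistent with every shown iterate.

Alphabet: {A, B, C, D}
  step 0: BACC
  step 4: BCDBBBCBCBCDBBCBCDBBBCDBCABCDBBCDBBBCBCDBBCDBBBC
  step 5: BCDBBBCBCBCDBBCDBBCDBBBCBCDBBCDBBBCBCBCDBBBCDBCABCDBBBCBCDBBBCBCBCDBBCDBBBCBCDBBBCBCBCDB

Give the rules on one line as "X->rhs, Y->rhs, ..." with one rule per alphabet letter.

A->CA, B->BC, C->DB, D->B

  step 4 ⇒ step 5: BCDBBBCBCBCDBBCBCDBBBCDBCABCDBBCDBBBCBCDBBCDBBBC ⇒ BC·DB·B·BC·BC·BC·DB·BC·DB·BC·DB·B·BC·BC·DB·BC·DB·B·BC·BC·BC·DB·B·BC·DB·CA·BC·DB·B·BC·BC·DB·B·BC·BC·BC·DB·BC·DB·B·BC·BC·DB·B·BC·BC·BC·DB
    A ↦ CA
    B ↦ BC
    C ↦ DB
    D ↦ B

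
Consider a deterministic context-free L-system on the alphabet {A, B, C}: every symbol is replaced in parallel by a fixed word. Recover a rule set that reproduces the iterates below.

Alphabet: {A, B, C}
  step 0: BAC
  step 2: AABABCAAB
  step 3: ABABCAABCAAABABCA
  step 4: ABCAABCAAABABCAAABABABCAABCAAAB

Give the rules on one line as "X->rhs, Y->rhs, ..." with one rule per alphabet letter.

  step 3 ⇒ step 4: ABABCAABCAAABABCA ⇒ AB·CA·AB·CA·A·AB·AB·CA·A·AB·AB·AB·CA·AB·CA·A·AB
    A ↦ AB
    B ↦ CA
    C ↦ A

A->AB, B->CA, C->A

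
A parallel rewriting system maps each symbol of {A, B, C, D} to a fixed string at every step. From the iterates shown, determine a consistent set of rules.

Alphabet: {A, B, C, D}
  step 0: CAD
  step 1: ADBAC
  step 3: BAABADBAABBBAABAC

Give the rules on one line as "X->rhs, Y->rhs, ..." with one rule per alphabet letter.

  step 0 ⇒ step 1: CAD ⇒ AD·B·AC
    A ↦ B
    C ↦ AD
    D ↦ AC
    B ↦ BAA  (constrained at step 1)

A->B, B->BAA, C->AD, D->AC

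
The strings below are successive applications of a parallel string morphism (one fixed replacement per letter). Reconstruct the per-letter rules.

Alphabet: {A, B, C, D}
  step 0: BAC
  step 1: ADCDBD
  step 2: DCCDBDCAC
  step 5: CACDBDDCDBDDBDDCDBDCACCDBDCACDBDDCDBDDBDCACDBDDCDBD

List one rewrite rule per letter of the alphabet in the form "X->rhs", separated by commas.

  step 1 ⇒ step 2: ADCDBD ⇒ DC·C·DBD·C·A·C
    A ↦ DC
    B ↦ A
    C ↦ DBD
    D ↦ C

A->DC, B->A, C->DBD, D->C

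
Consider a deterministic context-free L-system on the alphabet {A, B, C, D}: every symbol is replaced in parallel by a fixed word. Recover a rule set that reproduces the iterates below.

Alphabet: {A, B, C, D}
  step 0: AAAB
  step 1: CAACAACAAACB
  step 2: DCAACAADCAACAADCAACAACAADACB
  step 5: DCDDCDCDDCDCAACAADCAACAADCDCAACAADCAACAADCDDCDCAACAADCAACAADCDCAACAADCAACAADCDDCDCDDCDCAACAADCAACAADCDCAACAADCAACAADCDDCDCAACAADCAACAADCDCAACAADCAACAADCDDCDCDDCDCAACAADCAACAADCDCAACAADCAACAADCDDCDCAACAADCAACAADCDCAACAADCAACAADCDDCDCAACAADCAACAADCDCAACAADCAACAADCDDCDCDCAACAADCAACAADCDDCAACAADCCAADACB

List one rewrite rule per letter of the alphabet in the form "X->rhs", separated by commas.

  step 1 ⇒ step 2: CAACAACAAACB ⇒ D·CAA·CAA·D·CAA·CAA·D·CAA·CAA·CAA·D·ACB
    A ↦ CAA
    B ↦ ACB
    C ↦ D
    D ↦ DC  (constrained at step 2)

A->CAA, B->ACB, C->D, D->DC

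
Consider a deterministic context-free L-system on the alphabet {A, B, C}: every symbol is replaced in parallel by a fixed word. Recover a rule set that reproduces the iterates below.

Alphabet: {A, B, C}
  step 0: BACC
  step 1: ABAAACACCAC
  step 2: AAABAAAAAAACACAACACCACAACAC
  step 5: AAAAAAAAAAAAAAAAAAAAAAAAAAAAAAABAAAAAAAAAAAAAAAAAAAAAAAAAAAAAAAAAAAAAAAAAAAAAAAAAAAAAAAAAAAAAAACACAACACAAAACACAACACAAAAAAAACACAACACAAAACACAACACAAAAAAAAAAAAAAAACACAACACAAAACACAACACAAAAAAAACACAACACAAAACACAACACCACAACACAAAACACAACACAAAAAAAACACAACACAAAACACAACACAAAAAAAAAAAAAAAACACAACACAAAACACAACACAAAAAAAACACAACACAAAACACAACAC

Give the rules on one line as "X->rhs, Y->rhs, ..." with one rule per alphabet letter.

  step 1 ⇒ step 2: ABAAACACCAC ⇒ AA·ABA·AA·AA·AA·CAC·AA·CAC·CAC·AA·CAC
    A ↦ AA
    B ↦ ABA
    C ↦ CAC

A->AA, B->ABA, C->CAC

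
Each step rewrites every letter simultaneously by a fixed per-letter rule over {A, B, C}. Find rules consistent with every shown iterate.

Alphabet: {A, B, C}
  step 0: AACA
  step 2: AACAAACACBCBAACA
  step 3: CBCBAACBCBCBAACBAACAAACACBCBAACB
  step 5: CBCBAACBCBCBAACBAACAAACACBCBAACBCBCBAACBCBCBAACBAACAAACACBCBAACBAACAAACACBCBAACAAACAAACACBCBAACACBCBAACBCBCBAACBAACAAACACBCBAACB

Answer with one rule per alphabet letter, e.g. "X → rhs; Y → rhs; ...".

A->CB, B->CA, C->AA

  step 2 ⇒ step 3: AACAAACACBCBAACA ⇒ CB·CB·AA·CB·CB·CB·AA·CB·AA·CA·AA·CA·CB·CB·AA·CB
    A ↦ CB
    B ↦ CA
    C ↦ AA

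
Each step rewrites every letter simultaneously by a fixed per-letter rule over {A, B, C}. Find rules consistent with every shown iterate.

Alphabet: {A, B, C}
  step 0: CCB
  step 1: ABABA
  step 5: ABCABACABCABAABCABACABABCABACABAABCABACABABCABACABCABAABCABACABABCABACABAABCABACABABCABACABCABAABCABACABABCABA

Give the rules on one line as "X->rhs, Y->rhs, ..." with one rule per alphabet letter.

A->CAB, B->A, C->AB

  step 0 ⇒ step 1: CCB ⇒ AB·AB·A
    B ↦ A
    C ↦ AB
    A ↦ CAB  (constrained at step 1)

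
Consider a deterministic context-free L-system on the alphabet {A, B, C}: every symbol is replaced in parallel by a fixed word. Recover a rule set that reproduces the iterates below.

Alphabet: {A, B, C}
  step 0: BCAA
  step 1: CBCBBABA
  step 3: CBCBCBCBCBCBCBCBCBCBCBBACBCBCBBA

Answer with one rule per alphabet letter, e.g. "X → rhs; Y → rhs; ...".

A->BA, B->CB, C->CB

  step 0 ⇒ step 1: BCAA ⇒ CB·CB·BA·BA
    A ↦ BA
    B ↦ CB
    C ↦ CB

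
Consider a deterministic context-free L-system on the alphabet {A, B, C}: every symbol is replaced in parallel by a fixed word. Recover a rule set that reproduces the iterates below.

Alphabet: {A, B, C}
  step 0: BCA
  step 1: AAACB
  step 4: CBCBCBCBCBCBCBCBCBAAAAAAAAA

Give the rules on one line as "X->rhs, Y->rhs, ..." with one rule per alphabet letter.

  step 0 ⇒ step 1: BCA ⇒ A·AA·CB
    A ↦ CB
    B ↦ A
    C ↦ AA

A->CB, B->A, C->AA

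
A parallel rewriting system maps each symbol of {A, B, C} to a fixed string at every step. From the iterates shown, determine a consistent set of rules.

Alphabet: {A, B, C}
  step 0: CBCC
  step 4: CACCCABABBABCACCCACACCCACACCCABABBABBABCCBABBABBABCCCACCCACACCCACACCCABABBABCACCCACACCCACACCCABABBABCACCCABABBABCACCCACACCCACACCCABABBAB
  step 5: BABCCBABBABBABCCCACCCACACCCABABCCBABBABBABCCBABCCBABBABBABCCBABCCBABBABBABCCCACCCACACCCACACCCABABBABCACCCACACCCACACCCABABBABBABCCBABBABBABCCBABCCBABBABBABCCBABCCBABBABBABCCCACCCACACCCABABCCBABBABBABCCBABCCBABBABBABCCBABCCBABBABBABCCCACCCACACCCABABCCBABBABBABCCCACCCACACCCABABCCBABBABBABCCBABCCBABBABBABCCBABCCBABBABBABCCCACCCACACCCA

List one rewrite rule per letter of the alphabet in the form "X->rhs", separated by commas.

  step 4 ⇒ step 5: CACCCABABBABCACCCACACCCACACCCABABBABBABCCBABBABBABCCCACCCACACCCACACCCABABBABCACCCACACCCACACCCABABBABCACCCABABBABCACCCACACCCACACCCABABBAB ⇒ BAB·CC·BAB·BAB·BAB·CC·CA·CC·CA·CA·CC·CA·BAB·CC·BAB·BAB·BAB·CC·BAB·CC·BAB·BAB·BAB·CC·BAB·CC·BAB·BAB·BAB·CC·CA·CC·CA·CA·CC·CA·CA·CC·CA·BAB·BAB·CA·CC·CA·CA·CC·CA·CA·CC·CA·BAB·BAB·BAB·CC·BAB·BAB·BAB·CC·BAB·CC·BAB·BAB·BAB·CC·BAB·CC·BAB·BAB·BAB·CC·CA·CC·CA·CA·CC·CA·BAB·CC·BAB·BAB·BAB·CC·BAB·CC·BAB·BAB·BAB·CC·BAB·CC·BAB·BAB·BAB·CC·CA·CC·CA·CA·CC·CA·BAB·CC·BAB·BAB·BAB·CC·CA·CC·CA·CA·CC·CA·BAB·CC·BAB·BAB·BAB·CC·BAB·CC·BAB·BAB·BAB·CC·BAB·CC·BAB·BAB·BAB·CC·CA·CC·CA·CA·CC·CA
    A ↦ CC
    B ↦ CA
    C ↦ BAB

A->CC, B->CA, C->BAB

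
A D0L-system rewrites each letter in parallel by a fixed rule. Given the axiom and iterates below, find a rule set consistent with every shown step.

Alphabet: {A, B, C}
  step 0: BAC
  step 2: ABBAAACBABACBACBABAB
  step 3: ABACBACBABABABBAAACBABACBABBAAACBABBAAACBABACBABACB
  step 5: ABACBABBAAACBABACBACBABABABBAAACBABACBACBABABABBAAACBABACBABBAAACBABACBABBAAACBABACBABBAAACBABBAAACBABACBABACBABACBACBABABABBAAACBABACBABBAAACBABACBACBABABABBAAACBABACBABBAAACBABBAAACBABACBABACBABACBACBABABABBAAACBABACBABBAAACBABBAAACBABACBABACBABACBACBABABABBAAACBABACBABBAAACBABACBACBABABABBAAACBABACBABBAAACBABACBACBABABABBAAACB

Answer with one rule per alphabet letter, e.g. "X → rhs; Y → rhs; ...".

  step 2 ⇒ step 3: ABBAAACBABACBACBABAB ⇒ AB·ACB·ACB·AB·AB·AB·BAA·ACB·AB·ACB·AB·BAA·ACB·AB·BAA·ACB·AB·ACB·AB·ACB
    A ↦ AB
    B ↦ ACB
    C ↦ BAA

A->AB, B->ACB, C->BAA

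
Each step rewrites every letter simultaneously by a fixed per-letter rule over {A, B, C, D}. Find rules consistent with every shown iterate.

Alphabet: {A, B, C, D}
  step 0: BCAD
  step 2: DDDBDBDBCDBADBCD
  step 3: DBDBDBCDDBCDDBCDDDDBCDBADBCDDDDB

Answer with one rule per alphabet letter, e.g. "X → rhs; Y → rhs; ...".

A->BA, B->CD, C->DD, D->DB

  step 2 ⇒ step 3: DDDBDBDBCDBADBCD ⇒ DB·DB·DB·CD·DB·CD·DB·CD·DD·DB·CD·BA·DB·CD·DD·DB
    A ↦ BA
    B ↦ CD
    C ↦ DD
    D ↦ DB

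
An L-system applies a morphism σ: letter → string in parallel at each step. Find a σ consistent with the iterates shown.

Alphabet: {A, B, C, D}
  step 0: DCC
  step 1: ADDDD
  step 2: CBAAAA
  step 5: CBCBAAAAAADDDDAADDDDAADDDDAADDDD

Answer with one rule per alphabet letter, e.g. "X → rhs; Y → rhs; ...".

  step 1 ⇒ step 2: ADDDD ⇒ CB·A·A·A·A
    A ↦ CB
    D ↦ A
    B ↦ CC  (constrained at step 2)
  step 0 ⇒ step 1: DCC ⇒ A·DD·DD
    C ↦ DD

A->CB, B->CC, C->DD, D->A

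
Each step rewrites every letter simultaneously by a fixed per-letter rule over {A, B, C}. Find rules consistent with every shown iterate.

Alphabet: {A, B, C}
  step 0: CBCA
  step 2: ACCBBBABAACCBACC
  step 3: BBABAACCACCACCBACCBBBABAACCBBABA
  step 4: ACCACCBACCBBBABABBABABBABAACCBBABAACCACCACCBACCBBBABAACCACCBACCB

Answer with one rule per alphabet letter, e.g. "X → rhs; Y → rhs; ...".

  step 3 ⇒ step 4: BBABAACCACCACCBACCBBBABAACCBBABA ⇒ ACC·ACC·B·ACC·B·B·BA·BA·B·BA·BA·B·BA·BA·ACC·B·BA·BA·ACC·ACC·ACC·B·ACC·B·B·BA·BA·ACC·ACC·B·ACC·B
    A ↦ B
    B ↦ ACC
    C ↦ BA

A->B, B->ACC, C->BA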